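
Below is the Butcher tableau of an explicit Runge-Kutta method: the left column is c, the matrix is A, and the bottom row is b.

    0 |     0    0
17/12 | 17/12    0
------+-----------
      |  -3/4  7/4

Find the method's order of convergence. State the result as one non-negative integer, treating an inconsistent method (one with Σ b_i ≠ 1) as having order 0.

1

b = (-3/4, 7/4)
c = (0, 17/12)
Σ b_i: (-3/4)·1 + 7/4·1 = 1 ✓
b·c: 7/4·17/12 = 119/48 ≠ 1/2 ⇒ order 1.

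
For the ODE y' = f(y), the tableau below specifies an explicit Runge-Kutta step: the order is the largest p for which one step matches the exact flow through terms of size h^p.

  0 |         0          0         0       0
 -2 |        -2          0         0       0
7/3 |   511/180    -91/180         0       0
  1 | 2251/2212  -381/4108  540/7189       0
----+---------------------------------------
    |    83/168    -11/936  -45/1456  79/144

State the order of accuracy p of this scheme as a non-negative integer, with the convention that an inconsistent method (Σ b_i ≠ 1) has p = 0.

4

b = (83/168, -11/936, -45/1456, 79/144)
c = (0, -2, 7/3, 1)
Ac = (0, 0, 91/90, 57/158)
Σ b_i: 83/168·1 + (-11/936)·1 + (-45/1456)·1 + 79/144·1 = 1 ✓
b·c: (-11/936)·(-2) + (-45/1456)·7/3 + 79/144·1 = 1/2 ✓
b·c²: (-11/936)·4 + (-45/1456)·49/9 + 79/144·1 = 1/3 ✓
b·Ac: (-45/1456)·91/90 + 79/144·57/158 = 1/6 ✓
b·c³: (-11/936)·(-8) + (-45/1456)·343/27 + 79/144·1 = 1/4 ✓
b·(c∘Ac): (-45/1456)·637/270 + 79/144·57/158 = 1/8 ✓
b·Ac²: (-45/1456)·(-91/45) + 79/144·3/79 = 1/12 ✓
b·A²c: 79/144·6/79 = 1/24 ✓; 4 stages ⇒ order 4.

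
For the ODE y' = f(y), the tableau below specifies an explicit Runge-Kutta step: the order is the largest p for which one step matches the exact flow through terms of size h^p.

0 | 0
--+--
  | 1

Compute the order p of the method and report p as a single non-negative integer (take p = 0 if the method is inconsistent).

1

b = (1)
c = (0)
Σ b_i: 1·1 = 1 ✓; 1 stage ⇒ order 1.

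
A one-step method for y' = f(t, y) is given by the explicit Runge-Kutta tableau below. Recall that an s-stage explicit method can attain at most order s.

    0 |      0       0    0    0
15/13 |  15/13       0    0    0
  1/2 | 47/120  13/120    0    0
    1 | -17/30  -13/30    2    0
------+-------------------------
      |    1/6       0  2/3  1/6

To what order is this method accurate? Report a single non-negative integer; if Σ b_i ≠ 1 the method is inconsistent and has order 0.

4

b = (1/6, 0, 2/3, 1/6)
c = (0, 15/13, 1/2, 1)
Ac = (0, 0, 1/8, 1/2)
Σ b_i: 1/6·1 + 2/3·1 + 1/6·1 = 1 ✓
b·c: 2/3·1/2 + 1/6·1 = 1/2 ✓
b·c²: 2/3·1/4 + 1/6·1 = 1/3 ✓
b·Ac: 2/3·1/8 + 1/6·1/2 = 1/6 ✓
b·c³: 2/3·1/8 + 1/6·1 = 1/4 ✓
b·(c∘Ac): 2/3·1/16 + 1/6·1/2 = 1/8 ✓
b·Ac²: 2/3·15/104 + 1/6·(-1/13) = 1/12 ✓
b·A²c: 1/6·1/4 = 1/24 ✓; 4 stages ⇒ order 4.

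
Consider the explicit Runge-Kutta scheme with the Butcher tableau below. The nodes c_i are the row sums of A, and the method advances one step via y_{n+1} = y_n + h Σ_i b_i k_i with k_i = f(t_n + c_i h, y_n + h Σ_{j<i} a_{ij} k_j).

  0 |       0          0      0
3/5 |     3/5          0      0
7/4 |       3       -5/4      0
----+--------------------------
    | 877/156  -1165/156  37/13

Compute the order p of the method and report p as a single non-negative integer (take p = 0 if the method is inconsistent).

b = (877/156, -1165/156, 37/13)
c = (0, 3/5, 7/4)
Ac = (0, 0, -3/4)
Σ b_i: 877/156·1 + (-1165/156)·1 + 37/13·1 = 1 ✓
b·c: (-1165/156)·3/5 + 37/13·7/4 = 1/2 ✓
b·c²: (-1165/156)·9/25 + 37/13·49/16 = 6269/1040 ≠ 1/3 ⇒ order 2.
b·Ac: 37/13·(-3/4) = -111/52 ≠ 1/6

2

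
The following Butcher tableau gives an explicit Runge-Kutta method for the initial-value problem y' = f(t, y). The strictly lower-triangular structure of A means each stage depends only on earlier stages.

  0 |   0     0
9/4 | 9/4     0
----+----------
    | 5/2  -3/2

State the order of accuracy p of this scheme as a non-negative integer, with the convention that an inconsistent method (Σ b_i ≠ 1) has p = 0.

b = (5/2, -3/2)
c = (0, 9/4)
Σ b_i: 5/2·1 + (-3/2)·1 = 1 ✓
b·c: (-3/2)·9/4 = -27/8 ≠ 1/2 ⇒ order 1.

1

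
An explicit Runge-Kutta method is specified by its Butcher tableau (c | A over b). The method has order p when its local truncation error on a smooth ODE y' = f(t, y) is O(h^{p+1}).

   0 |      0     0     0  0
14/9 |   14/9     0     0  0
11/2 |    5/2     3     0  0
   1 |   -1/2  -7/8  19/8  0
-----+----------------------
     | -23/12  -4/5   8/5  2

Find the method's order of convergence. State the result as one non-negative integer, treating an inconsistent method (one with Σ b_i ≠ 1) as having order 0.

0

b = (-23/12, -4/5, 8/5, 2)
c = (0, 14/9, 11/2, 1)
Ac = (0, 0, 14/3, 1685/144)
Σ b_i: (-23/12)·1 + (-4/5)·1 + 8/5·1 + 2·1 = 53/60 ≠ 1 ⇒ order 0.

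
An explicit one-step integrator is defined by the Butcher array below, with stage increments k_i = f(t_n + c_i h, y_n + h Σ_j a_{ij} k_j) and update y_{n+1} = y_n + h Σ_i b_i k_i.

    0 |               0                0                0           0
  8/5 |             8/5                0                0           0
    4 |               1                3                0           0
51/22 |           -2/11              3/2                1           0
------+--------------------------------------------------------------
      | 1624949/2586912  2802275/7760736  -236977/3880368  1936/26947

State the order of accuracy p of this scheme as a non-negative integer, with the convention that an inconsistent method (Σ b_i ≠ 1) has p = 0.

3

b = (1624949/2586912, 2802275/7760736, -236977/3880368, 1936/26947)
c = (0, 8/5, 4, 51/22)
Ac = (0, 0, 24/5, 32/5)
Σ b_i: 1624949/2586912·1 + 2802275/7760736·1 + (-236977/3880368)·1 + 1936/26947·1 = 1 ✓
b·c: 2802275/7760736·8/5 + (-236977/3880368)·4 + 1936/26947·51/22 = 1/2 ✓
b·c²: 2802275/7760736·64/25 + (-236977/3880368)·16 + 1936/26947·2601/484 = 1/3 ✓
b·Ac: (-236977/3880368)·24/5 + 1936/26947·32/5 = 1/6 ✓
b·c³: 2802275/7760736·512/125 + (-236977/3880368)·64 + 1936/26947·132651/10648 = -6822778/4446255 ≠ 1/4 ⇒ order 3.
b·(c∘Ac): (-236977/3880368)·96/5 + 1936/26947·816/55 = -43106/404205 ≠ 1/8
b·Ac²: (-236977/3880368)·192/25 + 1936/26947·496/25 = 386572/404205 ≠ 1/12
b·A²c: 1936/26947·24/5 = 46464/134735 ≠ 1/24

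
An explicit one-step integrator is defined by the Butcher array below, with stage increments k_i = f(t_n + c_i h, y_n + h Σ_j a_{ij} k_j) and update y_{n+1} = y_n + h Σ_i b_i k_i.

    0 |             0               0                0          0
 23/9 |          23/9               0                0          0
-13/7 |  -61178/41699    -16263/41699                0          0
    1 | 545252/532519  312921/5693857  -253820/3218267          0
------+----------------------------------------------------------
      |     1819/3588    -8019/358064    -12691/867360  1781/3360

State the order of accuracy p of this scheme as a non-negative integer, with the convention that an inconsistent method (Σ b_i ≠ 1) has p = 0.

4

b = (1819/3588, -8019/358064, -12691/867360, 1781/3360)
c = (0, 23/9, -13/7, 1)
Ac = (0, 0, -1807/1813, 511/1781)
Σ b_i: 1819/3588·1 + (-8019/358064)·1 + (-12691/867360)·1 + 1781/3360·1 = 1 ✓
b·c: (-8019/358064)·23/9 + (-12691/867360)·(-13/7) + 1781/3360·1 = 1/2 ✓
b·c²: (-8019/358064)·529/81 + (-12691/867360)·169/49 + 1781/3360·1 = 1/3 ✓
b·Ac: (-12691/867360)·(-1807/1813) + 1781/3360·511/1781 = 1/6 ✓
b·c³: (-8019/358064)·12167/729 + (-12691/867360)·(-2197/343) + 1781/3360·1 = 1/4 ✓
b·(c∘Ac): (-12691/867360)·23491/12691 + 1781/3360·511/1781 = 1/8 ✓
b·Ac²: (-12691/867360)·(-41561/16317) + 1781/3360·1393/16029 = 1/12 ✓
b·A²c: 1781/3360·140/1781 = 1/24 ✓; 4 stages ⇒ order 4.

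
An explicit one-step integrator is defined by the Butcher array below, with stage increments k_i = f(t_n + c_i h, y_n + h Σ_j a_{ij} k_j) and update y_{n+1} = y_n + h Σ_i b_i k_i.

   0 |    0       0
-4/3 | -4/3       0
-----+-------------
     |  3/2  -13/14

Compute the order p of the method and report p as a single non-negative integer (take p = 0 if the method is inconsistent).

b = (3/2, -13/14)
c = (0, -4/3)
Σ b_i: 3/2·1 + (-13/14)·1 = 4/7 ≠ 1 ⇒ order 0.

0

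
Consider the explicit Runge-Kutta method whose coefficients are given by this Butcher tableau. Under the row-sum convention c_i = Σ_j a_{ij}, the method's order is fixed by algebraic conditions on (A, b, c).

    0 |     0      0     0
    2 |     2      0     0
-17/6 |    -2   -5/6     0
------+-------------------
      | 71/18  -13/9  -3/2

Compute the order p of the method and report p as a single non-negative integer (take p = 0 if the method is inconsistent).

b = (71/18, -13/9, -3/2)
c = (0, 2, -17/6)
Ac = (0, 0, -5/3)
Σ b_i: 71/18·1 + (-13/9)·1 + (-3/2)·1 = 1 ✓
b·c: (-13/9)·2 + (-3/2)·(-17/6) = 49/36 ≠ 1/2 ⇒ order 1.

1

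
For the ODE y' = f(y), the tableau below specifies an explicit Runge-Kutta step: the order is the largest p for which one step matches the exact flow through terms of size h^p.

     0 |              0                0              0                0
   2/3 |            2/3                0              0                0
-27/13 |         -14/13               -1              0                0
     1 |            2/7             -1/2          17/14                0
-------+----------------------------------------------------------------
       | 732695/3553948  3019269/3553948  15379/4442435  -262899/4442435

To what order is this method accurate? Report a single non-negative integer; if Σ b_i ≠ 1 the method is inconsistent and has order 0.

3

b = (732695/3553948, 3019269/3553948, 15379/4442435, -262899/4442435)
c = (0, 2/3, -27/13, 1)
Ac = (0, 0, -2/3, -1559/546)
Σ b_i: 732695/3553948·1 + 3019269/3553948·1 + 15379/4442435·1 + (-262899/4442435)·1 = 1 ✓
b·c: 3019269/3553948·2/3 + 15379/4442435·(-27/13) + (-262899/4442435)·1 = 1/2 ✓
b·c²: 3019269/3553948·4/9 + 15379/4442435·729/169 + (-262899/4442435)·1 = 1/3 ✓
b·Ac: 15379/4442435·(-2/3) + (-262899/4442435)·(-1559/546) = 1/6 ✓
b·c³: 3019269/3553948·8/27 + 15379/4442435·(-19683/2197) + (-262899/4442435)·1 = 1291622/7996383 ≠ 1/4 ⇒ order 3.
b·(c∘Ac): 15379/4442435·18/13 + (-262899/4442435)·(-1559/546) = 308781/1776974 ≠ 1/8
b·Ac²: 15379/4442435·(-4/9) + (-262899/4442435)·106805/21294 = -310159061/1039529790 ≠ 1/12
b·A²c: (-262899/4442435)·(-17/21) = 212823/4442435 ≠ 1/24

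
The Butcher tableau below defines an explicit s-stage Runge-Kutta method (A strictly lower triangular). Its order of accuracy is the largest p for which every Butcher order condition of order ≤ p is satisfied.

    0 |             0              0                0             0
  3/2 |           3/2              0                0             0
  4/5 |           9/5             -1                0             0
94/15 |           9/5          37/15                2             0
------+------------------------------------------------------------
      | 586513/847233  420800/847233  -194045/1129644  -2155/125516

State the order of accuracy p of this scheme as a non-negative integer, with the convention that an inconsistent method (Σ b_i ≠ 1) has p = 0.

b = (586513/847233, 420800/847233, -194045/1129644, -2155/125516)
c = (0, 3/2, 4/5, 94/15)
Ac = (0, 0, -3/2, 53/10)
Σ b_i: 586513/847233·1 + 420800/847233·1 + (-194045/1129644)·1 + (-2155/125516)·1 = 1 ✓
b·c: 420800/847233·3/2 + (-194045/1129644)·4/5 + (-2155/125516)·94/15 = 1/2 ✓
b·c²: 420800/847233·9/4 + (-194045/1129644)·16/25 + (-2155/125516)·8836/225 = 1/3 ✓
b·Ac: (-194045/1129644)·(-3/2) + (-2155/125516)·53/10 = 1/6 ✓
b·c³: 420800/847233·27/8 + (-194045/1129644)·64/125 + (-2155/125516)·830584/3375 = -55853258/21180825 ≠ 1/4 ⇒ order 3.
b·(c∘Ac): (-194045/1129644)·(-6/5) + (-2155/125516)·2491/75 = -685531/1882740 ≠ 1/8
b·Ac²: (-194045/1129644)·(-9/4) + (-2155/125516)·683/100 = 168963/627580 ≠ 1/12
b·A²c: (-2155/125516)·(-3) = 6465/125516 ≠ 1/24

3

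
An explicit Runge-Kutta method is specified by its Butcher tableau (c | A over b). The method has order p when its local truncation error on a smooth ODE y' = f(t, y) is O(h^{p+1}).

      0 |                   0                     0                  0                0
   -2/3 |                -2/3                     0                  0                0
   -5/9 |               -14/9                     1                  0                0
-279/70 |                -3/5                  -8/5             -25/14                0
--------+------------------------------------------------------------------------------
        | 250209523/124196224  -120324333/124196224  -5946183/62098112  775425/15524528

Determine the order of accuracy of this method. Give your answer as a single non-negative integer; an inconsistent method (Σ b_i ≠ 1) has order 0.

3

b = (250209523/124196224, -120324333/124196224, -5946183/62098112, 775425/15524528)
c = (0, -2/3, -5/9, -279/70)
Ac = (0, 0, -2/3, 1297/630)
Σ b_i: 250209523/124196224·1 + (-120324333/124196224)·1 + (-5946183/62098112)·1 + 775425/15524528·1 = 1 ✓
b·c: (-120324333/124196224)·(-2/3) + (-5946183/62098112)·(-5/9) + 775425/15524528·(-279/70) = 1/2 ✓
b·c²: (-120324333/124196224)·4/9 + (-5946183/62098112)·25/81 + 775425/15524528·77841/4900 = 1/3 ✓
b·Ac: (-5946183/62098112)·(-2/3) + 775425/15524528·1297/630 = 1/6 ✓
b·c³: (-120324333/124196224)·(-8/27) + (-5946183/62098112)·(-125/729) + 775425/15524528·(-21717639/343000) = -335558351159/117365431680 ≠ 1/4 ⇒ order 3.
b·(c∘Ac): (-5946183/62098112)·10/27 + 775425/15524528·(-40207/4900) = -27653321/62098112 ≠ 1/8
b·Ac²: (-5946183/62098112)·4/9 + 775425/15524528·(-7157/5670) = -88531543/838324512 ≠ 1/12
b·A²c: 775425/15524528·25/21 = 923125/15524528 ≠ 1/24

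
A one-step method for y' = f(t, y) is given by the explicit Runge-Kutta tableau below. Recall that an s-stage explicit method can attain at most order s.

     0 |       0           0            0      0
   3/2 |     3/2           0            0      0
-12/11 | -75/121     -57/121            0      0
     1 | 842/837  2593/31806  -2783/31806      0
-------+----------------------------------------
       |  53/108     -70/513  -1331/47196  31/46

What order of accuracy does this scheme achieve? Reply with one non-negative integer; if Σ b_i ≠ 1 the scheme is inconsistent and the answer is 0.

4

b = (53/108, -70/513, -1331/47196, 31/46)
c = (0, 3/2, -12/11, 1)
Ac = (0, 0, -171/242, 27/124)
Σ b_i: 53/108·1 + (-70/513)·1 + (-1331/47196)·1 + 31/46·1 = 1 ✓
b·c: (-70/513)·3/2 + (-1331/47196)·(-12/11) + 31/46·1 = 1/2 ✓
b·c²: (-70/513)·9/4 + (-1331/47196)·144/121 + 31/46·1 = 1/3 ✓
b·Ac: (-1331/47196)·(-171/242) + 31/46·27/124 = 1/6 ✓
b·c³: (-70/513)·27/8 + (-1331/47196)·(-1728/1331) + 31/46·1 = 1/4 ✓
b·(c∘Ac): (-1331/47196)·1026/1331 + 31/46·27/124 = 1/8 ✓
b·Ac²: (-1331/47196)·(-513/484) + 31/46·59/744 = 1/12 ✓
b·A²c: 31/46·23/372 = 1/24 ✓; 4 stages ⇒ order 4.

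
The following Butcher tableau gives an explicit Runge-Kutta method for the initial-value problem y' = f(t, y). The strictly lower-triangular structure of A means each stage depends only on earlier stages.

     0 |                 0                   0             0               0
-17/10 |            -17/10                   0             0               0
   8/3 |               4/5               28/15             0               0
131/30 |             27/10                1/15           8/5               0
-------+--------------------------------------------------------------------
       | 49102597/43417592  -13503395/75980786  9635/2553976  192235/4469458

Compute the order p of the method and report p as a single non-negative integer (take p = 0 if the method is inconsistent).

b = (49102597/43417592, -13503395/75980786, 9635/2553976, 192235/4469458)
c = (0, -17/10, 8/3, 131/30)
Ac = (0, 0, -238/75, 623/150)
Σ b_i: 49102597/43417592·1 + (-13503395/75980786)·1 + 9635/2553976·1 + 192235/4469458·1 = 1 ✓
b·c: (-13503395/75980786)·(-17/10) + 9635/2553976·8/3 + 192235/4469458·131/30 = 1/2 ✓
b·c²: (-13503395/75980786)·289/100 + 9635/2553976·64/9 + 192235/4469458·17161/900 = 1/3 ✓
b·Ac: 9635/2553976·(-238/75) + 192235/4469458·623/150 = 1/6 ✓
b·c³: (-13503395/75980786)·(-4913/1000) + 9635/2553976·512/27 + 192235/4469458·2248091/27000 = 19853207/4386600 ≠ 1/4 ⇒ order 3.
b·(c∘Ac): 9635/2553976·(-1904/225) + 192235/4469458·81613/4500 = 429908533/574644600 ≠ 1/8
b·Ac²: 9635/2553976·2023/375 + 192235/4469458·52067/4500 = 1590599/3070620 ≠ 1/12
b·A²c: 192235/4469458·(-1904/375) = -5228792/23943525 ≠ 1/24

3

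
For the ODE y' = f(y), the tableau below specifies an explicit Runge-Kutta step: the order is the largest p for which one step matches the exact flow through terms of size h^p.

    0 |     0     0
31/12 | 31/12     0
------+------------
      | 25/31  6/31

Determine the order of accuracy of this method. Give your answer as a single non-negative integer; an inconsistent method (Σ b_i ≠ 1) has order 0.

2

b = (25/31, 6/31)
c = (0, 31/12)
Σ b_i: 25/31·1 + 6/31·1 = 1 ✓
b·c: 6/31·31/12 = 1/2 ✓; 2 stages ⇒ order 2.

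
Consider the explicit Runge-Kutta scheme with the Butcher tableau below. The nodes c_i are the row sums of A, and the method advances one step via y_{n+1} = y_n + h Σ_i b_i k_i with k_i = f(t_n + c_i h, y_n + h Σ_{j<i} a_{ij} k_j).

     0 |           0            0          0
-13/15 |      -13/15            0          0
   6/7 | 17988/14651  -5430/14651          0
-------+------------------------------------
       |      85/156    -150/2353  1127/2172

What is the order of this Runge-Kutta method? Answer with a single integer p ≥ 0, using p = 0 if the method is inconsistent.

b = (85/156, -150/2353, 1127/2172)
c = (0, -13/15, 6/7)
Ac = (0, 0, 362/1127)
Σ b_i: 85/156·1 + (-150/2353)·1 + 1127/2172·1 = 1 ✓
b·c: (-150/2353)·(-13/15) + 1127/2172·6/7 = 1/2 ✓
b·c²: (-150/2353)·169/225 + 1127/2172·36/49 = 1/3 ✓
b·Ac: 1127/2172·362/1127 = 1/6 ✓; 3 stages ⇒ order 3.

3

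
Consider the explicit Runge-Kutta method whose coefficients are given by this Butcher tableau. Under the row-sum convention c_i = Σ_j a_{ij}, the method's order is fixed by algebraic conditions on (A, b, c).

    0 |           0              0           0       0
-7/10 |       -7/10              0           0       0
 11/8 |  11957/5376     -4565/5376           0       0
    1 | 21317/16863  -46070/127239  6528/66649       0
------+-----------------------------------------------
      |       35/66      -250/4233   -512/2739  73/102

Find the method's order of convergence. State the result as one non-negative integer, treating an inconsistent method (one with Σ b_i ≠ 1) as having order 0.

4

b = (35/66, -250/4233, -512/2739, 73/102)
c = (0, -7/10, 11/8, 1)
Ac = (0, 0, 913/1536, 85/219)
Σ b_i: 35/66·1 + (-250/4233)·1 + (-512/2739)·1 + 73/102·1 = 1 ✓
b·c: (-250/4233)·(-7/10) + (-512/2739)·11/8 + 73/102·1 = 1/2 ✓
b·c²: (-250/4233)·49/100 + (-512/2739)·121/64 + 73/102·1 = 1/3 ✓
b·Ac: (-512/2739)·913/1536 + 73/102·85/219 = 1/6 ✓
b·c³: (-250/4233)·(-343/1000) + (-512/2739)·1331/512 + 73/102·1 = 1/4 ✓
b·(c∘Ac): (-512/2739)·10043/12288 + 73/102·85/219 = 1/8 ✓
b·Ac²: (-512/2739)·(-6391/15360) + 73/102·17/2190 = 1/12 ✓
b·A²c: 73/102·17/292 = 1/24 ✓; 4 stages ⇒ order 4.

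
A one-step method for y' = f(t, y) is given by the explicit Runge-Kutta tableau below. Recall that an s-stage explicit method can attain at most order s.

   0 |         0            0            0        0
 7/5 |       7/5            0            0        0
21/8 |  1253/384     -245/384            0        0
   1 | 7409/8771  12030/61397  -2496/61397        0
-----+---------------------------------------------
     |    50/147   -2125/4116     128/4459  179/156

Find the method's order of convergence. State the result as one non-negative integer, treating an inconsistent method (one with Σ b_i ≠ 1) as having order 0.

4

b = (50/147, -2125/4116, 128/4459, 179/156)
c = (0, 7/5, 21/8, 1)
Ac = (0, 0, -343/384, 30/179)
Σ b_i: 50/147·1 + (-2125/4116)·1 + 128/4459·1 + 179/156·1 = 1 ✓
b·c: (-2125/4116)·7/5 + 128/4459·21/8 + 179/156·1 = 1/2 ✓
b·c²: (-2125/4116)·49/25 + 128/4459·441/64 + 179/156·1 = 1/3 ✓
b·Ac: 128/4459·(-343/384) + 179/156·30/179 = 1/6 ✓
b·c³: (-2125/4116)·343/125 + 128/4459·9261/512 + 179/156·1 = 1/4 ✓
b·(c∘Ac): 128/4459·(-2401/1024) + 179/156·30/179 = 1/8 ✓
b·Ac²: 128/4459·(-2401/1920) + 179/156·93/895 = 1/12 ✓
b·A²c: 179/156·13/358 = 1/24 ✓; 4 stages ⇒ order 4.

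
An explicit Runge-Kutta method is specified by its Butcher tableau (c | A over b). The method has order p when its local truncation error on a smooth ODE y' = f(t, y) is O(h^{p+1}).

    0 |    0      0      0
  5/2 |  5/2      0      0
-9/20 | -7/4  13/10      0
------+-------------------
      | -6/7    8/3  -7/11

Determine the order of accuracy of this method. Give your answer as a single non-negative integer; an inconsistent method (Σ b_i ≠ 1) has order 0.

0

b = (-6/7, 8/3, -7/11)
c = (0, 5/2, -9/20)
Ac = (0, 0, 13/4)
Σ b_i: (-6/7)·1 + 8/3·1 + (-7/11)·1 = 271/231 ≠ 1 ⇒ order 0.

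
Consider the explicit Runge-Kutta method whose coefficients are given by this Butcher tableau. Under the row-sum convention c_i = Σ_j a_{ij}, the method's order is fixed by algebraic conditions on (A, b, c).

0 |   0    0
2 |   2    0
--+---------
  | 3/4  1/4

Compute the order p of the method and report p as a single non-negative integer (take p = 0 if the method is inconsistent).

2

b = (3/4, 1/4)
c = (0, 2)
Σ b_i: 3/4·1 + 1/4·1 = 1 ✓
b·c: 1/4·2 = 1/2 ✓; 2 stages ⇒ order 2.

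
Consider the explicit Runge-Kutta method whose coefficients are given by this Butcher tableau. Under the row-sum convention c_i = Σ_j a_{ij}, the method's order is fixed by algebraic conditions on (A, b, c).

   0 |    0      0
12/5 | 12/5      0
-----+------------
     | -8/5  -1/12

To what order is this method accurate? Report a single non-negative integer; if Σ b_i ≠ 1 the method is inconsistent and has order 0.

b = (-8/5, -1/12)
c = (0, 12/5)
Σ b_i: (-8/5)·1 + (-1/12)·1 = -101/60 ≠ 1 ⇒ order 0.

0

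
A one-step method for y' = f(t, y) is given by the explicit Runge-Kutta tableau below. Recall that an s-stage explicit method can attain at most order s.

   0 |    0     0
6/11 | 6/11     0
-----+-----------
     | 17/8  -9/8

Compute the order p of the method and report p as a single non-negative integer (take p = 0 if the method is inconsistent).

b = (17/8, -9/8)
c = (0, 6/11)
Σ b_i: 17/8·1 + (-9/8)·1 = 1 ✓
b·c: (-9/8)·6/11 = -27/44 ≠ 1/2 ⇒ order 1.

1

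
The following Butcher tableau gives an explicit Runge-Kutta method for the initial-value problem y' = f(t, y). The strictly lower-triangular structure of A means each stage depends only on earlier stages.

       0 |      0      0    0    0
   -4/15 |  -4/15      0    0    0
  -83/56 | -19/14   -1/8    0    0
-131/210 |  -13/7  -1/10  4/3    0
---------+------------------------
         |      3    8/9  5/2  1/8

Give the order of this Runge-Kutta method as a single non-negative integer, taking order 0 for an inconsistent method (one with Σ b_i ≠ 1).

b = (3, 8/9, 5/2, 1/8)
c = (0, -4/15, -83/56, -131/210)
Ac = (0, 0, 1/30, -2047/1050)
Σ b_i: 3·1 + 8/9·1 + 5/2·1 + 1/8·1 = 469/72 ≠ 1 ⇒ order 0.

0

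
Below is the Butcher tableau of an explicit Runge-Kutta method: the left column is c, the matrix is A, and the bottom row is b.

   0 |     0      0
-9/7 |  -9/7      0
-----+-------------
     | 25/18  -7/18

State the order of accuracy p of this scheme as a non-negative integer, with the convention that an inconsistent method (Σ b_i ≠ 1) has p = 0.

2

b = (25/18, -7/18)
c = (0, -9/7)
Σ b_i: 25/18·1 + (-7/18)·1 = 1 ✓
b·c: (-7/18)·(-9/7) = 1/2 ✓; 2 stages ⇒ order 2.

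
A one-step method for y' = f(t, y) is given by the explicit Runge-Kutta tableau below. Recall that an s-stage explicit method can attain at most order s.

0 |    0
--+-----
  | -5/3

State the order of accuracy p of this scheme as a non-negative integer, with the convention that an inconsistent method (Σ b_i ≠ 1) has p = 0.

b = (-5/3)
c = (0)
Σ b_i: (-5/3)·1 = -5/3 ≠ 1 ⇒ order 0.

0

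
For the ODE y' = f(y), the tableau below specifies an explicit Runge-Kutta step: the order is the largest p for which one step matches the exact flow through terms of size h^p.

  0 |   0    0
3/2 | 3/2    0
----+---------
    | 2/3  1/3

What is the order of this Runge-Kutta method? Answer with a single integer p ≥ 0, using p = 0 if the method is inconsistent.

2

b = (2/3, 1/3)
c = (0, 3/2)
Σ b_i: 2/3·1 + 1/3·1 = 1 ✓
b·c: 1/3·3/2 = 1/2 ✓; 2 stages ⇒ order 2.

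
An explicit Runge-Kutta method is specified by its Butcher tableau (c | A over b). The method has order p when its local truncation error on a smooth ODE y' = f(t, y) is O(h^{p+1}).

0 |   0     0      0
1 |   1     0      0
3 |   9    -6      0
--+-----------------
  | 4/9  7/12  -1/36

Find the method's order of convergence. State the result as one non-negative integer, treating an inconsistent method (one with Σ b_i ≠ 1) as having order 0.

b = (4/9, 7/12, -1/36)
c = (0, 1, 3)
Ac = (0, 0, -6)
Σ b_i: 4/9·1 + 7/12·1 + (-1/36)·1 = 1 ✓
b·c: 7/12·1 + (-1/36)·3 = 1/2 ✓
b·c²: 7/12·1 + (-1/36)·9 = 1/3 ✓
b·Ac: (-1/36)·(-6) = 1/6 ✓; 3 stages ⇒ order 3.

3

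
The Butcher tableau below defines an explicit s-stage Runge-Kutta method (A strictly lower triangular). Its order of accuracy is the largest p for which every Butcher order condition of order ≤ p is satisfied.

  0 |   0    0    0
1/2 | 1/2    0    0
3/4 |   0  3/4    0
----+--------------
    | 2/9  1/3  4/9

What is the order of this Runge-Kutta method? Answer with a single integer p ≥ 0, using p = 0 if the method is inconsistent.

b = (2/9, 1/3, 4/9)
c = (0, 1/2, 3/4)
Ac = (0, 0, 3/8)
Σ b_i: 2/9·1 + 1/3·1 + 4/9·1 = 1 ✓
b·c: 1/3·1/2 + 4/9·3/4 = 1/2 ✓
b·c²: 1/3·1/4 + 4/9·9/16 = 1/3 ✓
b·Ac: 4/9·3/8 = 1/6 ✓; 3 stages ⇒ order 3.

3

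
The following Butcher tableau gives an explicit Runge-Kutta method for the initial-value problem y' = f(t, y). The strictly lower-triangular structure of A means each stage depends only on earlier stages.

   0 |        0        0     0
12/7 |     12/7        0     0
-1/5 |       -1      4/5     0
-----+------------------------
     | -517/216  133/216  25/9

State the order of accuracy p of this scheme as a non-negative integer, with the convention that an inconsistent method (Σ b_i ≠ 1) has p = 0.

b = (-517/216, 133/216, 25/9)
c = (0, 12/7, -1/5)
Ac = (0, 0, 48/35)
Σ b_i: (-517/216)·1 + 133/216·1 + 25/9·1 = 1 ✓
b·c: 133/216·12/7 + 25/9·(-1/5) = 1/2 ✓
b·c²: 133/216·144/49 + 25/9·1/25 = 121/63 ≠ 1/3 ⇒ order 2.
b·Ac: 25/9·48/35 = 80/21 ≠ 1/6

2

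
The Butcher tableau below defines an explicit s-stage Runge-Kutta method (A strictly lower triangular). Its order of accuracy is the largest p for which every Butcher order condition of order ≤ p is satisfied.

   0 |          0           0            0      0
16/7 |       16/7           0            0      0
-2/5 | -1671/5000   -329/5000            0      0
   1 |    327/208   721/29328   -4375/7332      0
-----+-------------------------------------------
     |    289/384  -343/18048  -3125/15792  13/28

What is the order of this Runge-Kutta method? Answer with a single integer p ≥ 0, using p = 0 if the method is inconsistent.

b = (289/384, -343/18048, -3125/15792, 13/28)
c = (0, 16/7, -2/5, 1)
Ac = (0, 0, -94/625, 23/78)
Σ b_i: 289/384·1 + (-343/18048)·1 + (-3125/15792)·1 + 13/28·1 = 1 ✓
b·c: (-343/18048)·16/7 + (-3125/15792)·(-2/5) + 13/28·1 = 1/2 ✓
b·c²: (-343/18048)·256/49 + (-3125/15792)·4/25 + 13/28·1 = 1/3 ✓
b·Ac: (-3125/15792)·(-94/625) + 13/28·23/78 = 1/6 ✓
b·c³: (-343/18048)·4096/343 + (-3125/15792)·(-8/125) + 13/28·1 = 1/4 ✓
b·(c∘Ac): (-3125/15792)·188/3125 + 13/28·23/78 = 1/8 ✓
b·Ac²: (-3125/15792)·(-1504/4375) + 13/28·3/91 = 1/12 ✓
b·A²c: 13/28·7/78 = 1/24 ✓; 4 stages ⇒ order 4.

4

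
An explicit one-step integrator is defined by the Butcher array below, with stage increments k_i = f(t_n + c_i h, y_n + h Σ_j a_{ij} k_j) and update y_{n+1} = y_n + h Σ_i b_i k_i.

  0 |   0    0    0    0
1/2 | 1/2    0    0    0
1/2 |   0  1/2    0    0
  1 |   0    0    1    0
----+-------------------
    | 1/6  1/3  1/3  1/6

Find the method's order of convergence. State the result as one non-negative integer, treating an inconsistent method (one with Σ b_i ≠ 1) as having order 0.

b = (1/6, 1/3, 1/3, 1/6)
c = (0, 1/2, 1/2, 1)
Ac = (0, 0, 1/4, 1/2)
Σ b_i: 1/6·1 + 1/3·1 + 1/3·1 + 1/6·1 = 1 ✓
b·c: 1/3·1/2 + 1/3·1/2 + 1/6·1 = 1/2 ✓
b·c²: 1/3·1/4 + 1/3·1/4 + 1/6·1 = 1/3 ✓
b·Ac: 1/3·1/4 + 1/6·1/2 = 1/6 ✓
b·c³: 1/3·1/8 + 1/3·1/8 + 1/6·1 = 1/4 ✓
b·(c∘Ac): 1/3·1/8 + 1/6·1/2 = 1/8 ✓
b·Ac²: 1/3·1/8 + 1/6·1/4 = 1/12 ✓
b·A²c: 1/6·1/4 = 1/24 ✓; 4 stages ⇒ order 4.

4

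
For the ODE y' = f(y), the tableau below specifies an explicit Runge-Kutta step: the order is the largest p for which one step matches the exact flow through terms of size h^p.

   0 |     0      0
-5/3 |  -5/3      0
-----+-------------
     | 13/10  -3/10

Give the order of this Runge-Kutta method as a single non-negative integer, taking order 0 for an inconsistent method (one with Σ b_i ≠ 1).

b = (13/10, -3/10)
c = (0, -5/3)
Σ b_i: 13/10·1 + (-3/10)·1 = 1 ✓
b·c: (-3/10)·(-5/3) = 1/2 ✓; 2 stages ⇒ order 2.

2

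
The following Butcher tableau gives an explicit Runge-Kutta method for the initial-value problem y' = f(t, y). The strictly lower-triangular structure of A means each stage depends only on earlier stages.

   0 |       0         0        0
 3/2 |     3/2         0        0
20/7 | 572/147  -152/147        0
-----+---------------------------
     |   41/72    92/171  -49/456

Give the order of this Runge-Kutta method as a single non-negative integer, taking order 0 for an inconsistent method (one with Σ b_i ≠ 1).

3

b = (41/72, 92/171, -49/456)
c = (0, 3/2, 20/7)
Ac = (0, 0, -76/49)
Σ b_i: 41/72·1 + 92/171·1 + (-49/456)·1 = 1 ✓
b·c: 92/171·3/2 + (-49/456)·20/7 = 1/2 ✓
b·c²: 92/171·9/4 + (-49/456)·400/49 = 1/3 ✓
b·Ac: (-49/456)·(-76/49) = 1/6 ✓; 3 stages ⇒ order 3.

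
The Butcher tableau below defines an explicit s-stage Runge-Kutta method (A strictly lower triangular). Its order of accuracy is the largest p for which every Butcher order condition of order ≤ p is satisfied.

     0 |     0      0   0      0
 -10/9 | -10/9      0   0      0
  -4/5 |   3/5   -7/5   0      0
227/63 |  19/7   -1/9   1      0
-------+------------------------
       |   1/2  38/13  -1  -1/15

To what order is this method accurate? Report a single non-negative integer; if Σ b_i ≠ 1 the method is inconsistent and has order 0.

b = (1/2, 38/13, -1, -1/15)
c = (0, -10/9, -4/5, 227/63)
Ac = (0, 0, 14/9, -274/405)
Σ b_i: 1/2·1 + 38/13·1 + (-1)·1 + (-1/15)·1 = 919/390 ≠ 1 ⇒ order 0.

0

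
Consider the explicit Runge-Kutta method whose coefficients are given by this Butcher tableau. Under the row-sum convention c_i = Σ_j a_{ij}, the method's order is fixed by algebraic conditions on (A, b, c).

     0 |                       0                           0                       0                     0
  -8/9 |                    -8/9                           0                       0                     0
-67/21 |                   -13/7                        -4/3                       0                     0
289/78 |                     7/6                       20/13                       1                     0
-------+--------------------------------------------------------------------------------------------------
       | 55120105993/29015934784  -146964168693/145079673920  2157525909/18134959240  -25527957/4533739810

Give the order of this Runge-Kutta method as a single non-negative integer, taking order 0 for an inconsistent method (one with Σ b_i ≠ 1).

b = (55120105993/29015934784, -146964168693/145079673920, 2157525909/18134959240, -25527957/4533739810)
c = (0, -8/9, -67/21, 289/78)
Ac = (0, 0, 32/27, -3733/819)
Σ b_i: 55120105993/29015934784·1 + (-146964168693/145079673920)·1 + 2157525909/18134959240·1 + (-25527957/4533739810)·1 = 1 ✓
b·c: (-146964168693/145079673920)·(-8/9) + 2157525909/18134959240·(-67/21) + (-25527957/4533739810)·289/78 = 1/2 ✓
b·c²: (-146964168693/145079673920)·64/81 + 2157525909/18134959240·4489/441 + (-25527957/4533739810)·83521/6084 = 1/3 ✓
b·Ac: 2157525909/18134959240·32/27 + (-25527957/4533739810)·(-3733/819) = 1/6 ✓
b·c³: (-146964168693/145079673920)·(-512/729) + 2157525909/18134959240·(-300763/9261) + (-25527957/4533739810)·24137569/474552 = -2918450705225/848716092432 ≠ 1/4 ⇒ order 3.
b·(c∘Ac): 2157525909/18134959240·(-2144/567) + (-25527957/4533739810)·(-1078837/63882) = -5790422471/16321463316 ≠ 1/8
b·Ac²: 2157525909/18134959240·(-256/243) + (-25527957/4533739810)·587933/51597 = -32474774429/171375364818 ≠ 1/12
b·A²c: (-25527957/4533739810)·32/27 = -136149104/20401829145 ≠ 1/24

3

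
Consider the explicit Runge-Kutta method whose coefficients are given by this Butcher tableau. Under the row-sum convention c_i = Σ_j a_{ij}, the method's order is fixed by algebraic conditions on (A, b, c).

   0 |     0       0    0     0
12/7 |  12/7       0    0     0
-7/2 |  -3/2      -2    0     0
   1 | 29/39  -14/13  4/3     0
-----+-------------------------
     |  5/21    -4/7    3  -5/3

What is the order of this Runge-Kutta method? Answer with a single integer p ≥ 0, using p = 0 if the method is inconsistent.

b = (5/21, -4/7, 3, -5/3)
c = (0, 12/7, -7/2, 1)
Ac = (0, 0, -24/7, -254/39)
Σ b_i: 5/21·1 + (-4/7)·1 + 3·1 + (-5/3)·1 = 1 ✓
b·c: (-4/7)·12/7 + 3·(-7/2) + (-5/3)·1 = -3865/294 ≠ 1/2 ⇒ order 1.

1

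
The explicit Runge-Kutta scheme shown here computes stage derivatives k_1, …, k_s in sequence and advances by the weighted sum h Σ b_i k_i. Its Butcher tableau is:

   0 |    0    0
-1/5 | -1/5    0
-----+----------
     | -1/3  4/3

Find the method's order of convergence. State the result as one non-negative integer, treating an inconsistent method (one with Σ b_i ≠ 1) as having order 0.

b = (-1/3, 4/3)
c = (0, -1/5)
Σ b_i: (-1/3)·1 + 4/3·1 = 1 ✓
b·c: 4/3·(-1/5) = -4/15 ≠ 1/2 ⇒ order 1.

1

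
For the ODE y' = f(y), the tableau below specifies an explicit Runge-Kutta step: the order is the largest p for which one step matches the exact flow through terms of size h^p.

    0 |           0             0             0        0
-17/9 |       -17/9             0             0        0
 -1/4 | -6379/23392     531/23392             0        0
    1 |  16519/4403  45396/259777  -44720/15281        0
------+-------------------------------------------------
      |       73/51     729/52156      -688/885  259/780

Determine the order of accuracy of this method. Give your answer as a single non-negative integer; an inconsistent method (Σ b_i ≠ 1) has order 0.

4

b = (73/51, 729/52156, -688/885, 259/780)
c = (0, -17/9, -1/4, 1)
Ac = (0, 0, -59/1376, 104/259)
Σ b_i: 73/51·1 + 729/52156·1 + (-688/885)·1 + 259/780·1 = 1 ✓
b·c: 729/52156·(-17/9) + (-688/885)·(-1/4) + 259/780·1 = 1/2 ✓
b·c²: 729/52156·289/81 + (-688/885)·1/16 + 259/780·1 = 1/3 ✓
b·Ac: (-688/885)·(-59/1376) + 259/780·104/259 = 1/6 ✓
b·c³: 729/52156·(-4913/729) + (-688/885)·(-1/64) + 259/780·1 = 1/4 ✓
b·(c∘Ac): (-688/885)·59/5504 + 259/780·104/259 = 1/8 ✓
b·Ac²: (-688/885)·1003/12384 + 259/780·1027/2331 = 1/12 ✓
b·A²c: 259/780·65/518 = 1/24 ✓; 4 stages ⇒ order 4.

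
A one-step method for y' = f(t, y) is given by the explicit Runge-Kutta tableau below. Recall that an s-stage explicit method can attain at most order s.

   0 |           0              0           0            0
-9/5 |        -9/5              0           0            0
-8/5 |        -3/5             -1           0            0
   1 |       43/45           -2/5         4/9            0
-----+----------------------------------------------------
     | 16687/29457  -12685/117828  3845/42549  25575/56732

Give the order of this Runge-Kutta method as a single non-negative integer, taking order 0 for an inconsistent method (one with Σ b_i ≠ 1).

3

b = (16687/29457, -12685/117828, 3845/42549, 25575/56732)
c = (0, -9/5, -8/5, 1)
Ac = (0, 0, 9/5, 2/225)
Σ b_i: 16687/29457·1 + (-12685/117828)·1 + 3845/42549·1 + 25575/56732·1 = 1 ✓
b·c: (-12685/117828)·(-9/5) + 3845/42549·(-8/5) + 25575/56732·1 = 1/2 ✓
b·c²: (-12685/117828)·81/25 + 3845/42549·64/25 + 25575/56732·1 = 1/3 ✓
b·Ac: 3845/42549·9/5 + 25575/56732·2/225 = 1/6 ✓
b·c³: (-12685/117828)·(-729/125) + 3845/42549·(-512/125) + 25575/56732·1 = 115949/163650 ≠ 1/4 ⇒ order 3.
b·(c∘Ac): 3845/42549·(-72/25) + 25575/56732·2/225 = -8387/32730 ≠ 1/8
b·Ac²: 3845/42549·(-81/25) + 25575/56732·(-178/1125) = -154927/425490 ≠ 1/12
b·A²c: 25575/56732·4/5 = 5115/14183 ≠ 1/24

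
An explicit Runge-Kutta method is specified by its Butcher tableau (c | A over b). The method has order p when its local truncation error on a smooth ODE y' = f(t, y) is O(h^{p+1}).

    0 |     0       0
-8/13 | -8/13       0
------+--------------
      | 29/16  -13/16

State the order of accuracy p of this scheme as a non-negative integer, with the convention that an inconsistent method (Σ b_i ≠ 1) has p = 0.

b = (29/16, -13/16)
c = (0, -8/13)
Σ b_i: 29/16·1 + (-13/16)·1 = 1 ✓
b·c: (-13/16)·(-8/13) = 1/2 ✓; 2 stages ⇒ order 2.

2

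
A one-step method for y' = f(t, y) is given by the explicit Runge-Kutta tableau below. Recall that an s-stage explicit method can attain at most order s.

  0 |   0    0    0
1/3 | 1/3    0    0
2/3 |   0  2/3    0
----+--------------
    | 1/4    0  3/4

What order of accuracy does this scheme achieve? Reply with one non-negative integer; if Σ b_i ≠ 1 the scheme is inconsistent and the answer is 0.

b = (1/4, 0, 3/4)
c = (0, 1/3, 2/3)
Ac = (0, 0, 2/9)
Σ b_i: 1/4·1 + 3/4·1 = 1 ✓
b·c: 3/4·2/3 = 1/2 ✓
b·c²: 3/4·4/9 = 1/3 ✓
b·Ac: 3/4·2/9 = 1/6 ✓; 3 stages ⇒ order 3.

3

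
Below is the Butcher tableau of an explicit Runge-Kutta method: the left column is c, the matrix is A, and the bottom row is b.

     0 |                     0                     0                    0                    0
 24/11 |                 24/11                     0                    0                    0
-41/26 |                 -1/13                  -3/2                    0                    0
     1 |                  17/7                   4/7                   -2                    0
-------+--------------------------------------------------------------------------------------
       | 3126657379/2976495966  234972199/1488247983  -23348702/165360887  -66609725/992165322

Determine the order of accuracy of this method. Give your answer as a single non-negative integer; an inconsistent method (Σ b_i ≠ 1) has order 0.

b = (3126657379/2976495966, 234972199/1488247983, -23348702/165360887, -66609725/992165322)
c = (0, 24/11, -41/26, 1)
Ac = (0, 0, -36/11, 4405/1001)
Σ b_i: 3126657379/2976495966·1 + 234972199/1488247983·1 + (-23348702/165360887)·1 + (-66609725/992165322)·1 = 1 ✓
b·c: 234972199/1488247983·24/11 + (-23348702/165360887)·(-41/26) + (-66609725/992165322)·1 = 1/2 ✓
b·c²: 234972199/1488247983·576/121 + (-23348702/165360887)·1681/676 + (-66609725/992165322)·1 = 1/3 ✓
b·Ac: (-23348702/165360887)·(-36/11) + (-66609725/992165322)·4405/1001 = 1/6 ✓
b·c³: 234972199/1488247983·13824/1331 + (-23348702/165360887)·(-68921/17576) + (-66609725/992165322)·1 = 603377275801/283759282092 ≠ 1/4 ⇒ order 3.
b·(c∘Ac): (-23348702/165360887)·738/143 + (-66609725/992165322)·4405/1001 = -11177276987/10913818542 ≠ 1/8
b·Ac²: (-23348702/165360887)·(-864/121) + (-66609725/992165322)·(-645055/286286) = 329017780363/283759282092 ≠ 1/12
b·A²c: (-66609725/992165322)·72/11 = -799316700/1818969757 ≠ 1/24

3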